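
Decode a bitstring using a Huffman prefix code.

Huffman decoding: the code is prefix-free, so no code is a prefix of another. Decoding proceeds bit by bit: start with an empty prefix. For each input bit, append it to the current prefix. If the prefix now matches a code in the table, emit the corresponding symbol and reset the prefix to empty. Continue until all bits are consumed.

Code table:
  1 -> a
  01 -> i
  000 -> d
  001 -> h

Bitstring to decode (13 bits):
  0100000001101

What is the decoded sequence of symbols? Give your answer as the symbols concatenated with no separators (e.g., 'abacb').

Bit 0: prefix='0' (no match yet)
Bit 1: prefix='01' -> emit 'i', reset
Bit 2: prefix='0' (no match yet)
Bit 3: prefix='00' (no match yet)
Bit 4: prefix='000' -> emit 'd', reset
Bit 5: prefix='0' (no match yet)
Bit 6: prefix='00' (no match yet)
Bit 7: prefix='000' -> emit 'd', reset
Bit 8: prefix='0' (no match yet)
Bit 9: prefix='01' -> emit 'i', reset
Bit 10: prefix='1' -> emit 'a', reset
Bit 11: prefix='0' (no match yet)
Bit 12: prefix='01' -> emit 'i', reset

Answer: iddiai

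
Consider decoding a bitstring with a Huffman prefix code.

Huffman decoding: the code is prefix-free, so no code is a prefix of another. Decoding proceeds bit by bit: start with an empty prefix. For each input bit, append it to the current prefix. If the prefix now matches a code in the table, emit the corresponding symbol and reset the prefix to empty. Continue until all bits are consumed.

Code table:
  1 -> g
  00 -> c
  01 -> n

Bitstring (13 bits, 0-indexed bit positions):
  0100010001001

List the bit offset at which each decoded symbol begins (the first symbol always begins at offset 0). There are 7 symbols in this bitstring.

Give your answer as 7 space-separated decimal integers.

Bit 0: prefix='0' (no match yet)
Bit 1: prefix='01' -> emit 'n', reset
Bit 2: prefix='0' (no match yet)
Bit 3: prefix='00' -> emit 'c', reset
Bit 4: prefix='0' (no match yet)
Bit 5: prefix='01' -> emit 'n', reset
Bit 6: prefix='0' (no match yet)
Bit 7: prefix='00' -> emit 'c', reset
Bit 8: prefix='0' (no match yet)
Bit 9: prefix='01' -> emit 'n', reset
Bit 10: prefix='0' (no match yet)
Bit 11: prefix='00' -> emit 'c', reset
Bit 12: prefix='1' -> emit 'g', reset

Answer: 0 2 4 6 8 10 12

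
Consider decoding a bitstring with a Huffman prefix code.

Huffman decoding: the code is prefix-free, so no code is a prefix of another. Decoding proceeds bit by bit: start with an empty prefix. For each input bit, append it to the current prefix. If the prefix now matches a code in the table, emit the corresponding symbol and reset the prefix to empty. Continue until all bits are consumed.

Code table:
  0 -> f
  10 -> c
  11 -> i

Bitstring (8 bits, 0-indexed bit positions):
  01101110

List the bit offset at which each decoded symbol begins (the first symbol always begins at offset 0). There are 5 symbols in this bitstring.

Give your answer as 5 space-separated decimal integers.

Bit 0: prefix='0' -> emit 'f', reset
Bit 1: prefix='1' (no match yet)
Bit 2: prefix='11' -> emit 'i', reset
Bit 3: prefix='0' -> emit 'f', reset
Bit 4: prefix='1' (no match yet)
Bit 5: prefix='11' -> emit 'i', reset
Bit 6: prefix='1' (no match yet)
Bit 7: prefix='10' -> emit 'c', reset

Answer: 0 1 3 4 6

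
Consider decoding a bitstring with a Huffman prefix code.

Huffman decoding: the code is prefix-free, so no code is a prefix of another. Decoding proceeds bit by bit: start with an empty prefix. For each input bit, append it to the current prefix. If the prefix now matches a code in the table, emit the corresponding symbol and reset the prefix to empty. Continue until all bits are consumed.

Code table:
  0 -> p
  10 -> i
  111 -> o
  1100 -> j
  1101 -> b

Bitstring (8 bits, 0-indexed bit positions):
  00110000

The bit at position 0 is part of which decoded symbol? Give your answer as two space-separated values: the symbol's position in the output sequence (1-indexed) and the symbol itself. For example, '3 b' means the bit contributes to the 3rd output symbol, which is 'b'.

Answer: 1 p

Derivation:
Bit 0: prefix='0' -> emit 'p', reset
Bit 1: prefix='0' -> emit 'p', reset
Bit 2: prefix='1' (no match yet)
Bit 3: prefix='11' (no match yet)
Bit 4: prefix='110' (no match yet)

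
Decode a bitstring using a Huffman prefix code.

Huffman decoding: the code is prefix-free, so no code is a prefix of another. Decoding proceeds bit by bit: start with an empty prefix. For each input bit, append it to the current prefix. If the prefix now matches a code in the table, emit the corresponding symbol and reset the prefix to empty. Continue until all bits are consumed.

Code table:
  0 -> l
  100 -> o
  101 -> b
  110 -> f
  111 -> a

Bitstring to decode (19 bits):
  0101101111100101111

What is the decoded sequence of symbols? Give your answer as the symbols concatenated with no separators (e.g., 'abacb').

Bit 0: prefix='0' -> emit 'l', reset
Bit 1: prefix='1' (no match yet)
Bit 2: prefix='10' (no match yet)
Bit 3: prefix='101' -> emit 'b', reset
Bit 4: prefix='1' (no match yet)
Bit 5: prefix='10' (no match yet)
Bit 6: prefix='101' -> emit 'b', reset
Bit 7: prefix='1' (no match yet)
Bit 8: prefix='11' (no match yet)
Bit 9: prefix='111' -> emit 'a', reset
Bit 10: prefix='1' (no match yet)
Bit 11: prefix='10' (no match yet)
Bit 12: prefix='100' -> emit 'o', reset
Bit 13: prefix='1' (no match yet)
Bit 14: prefix='10' (no match yet)
Bit 15: prefix='101' -> emit 'b', reset
Bit 16: prefix='1' (no match yet)
Bit 17: prefix='11' (no match yet)
Bit 18: prefix='111' -> emit 'a', reset

Answer: lbbaoba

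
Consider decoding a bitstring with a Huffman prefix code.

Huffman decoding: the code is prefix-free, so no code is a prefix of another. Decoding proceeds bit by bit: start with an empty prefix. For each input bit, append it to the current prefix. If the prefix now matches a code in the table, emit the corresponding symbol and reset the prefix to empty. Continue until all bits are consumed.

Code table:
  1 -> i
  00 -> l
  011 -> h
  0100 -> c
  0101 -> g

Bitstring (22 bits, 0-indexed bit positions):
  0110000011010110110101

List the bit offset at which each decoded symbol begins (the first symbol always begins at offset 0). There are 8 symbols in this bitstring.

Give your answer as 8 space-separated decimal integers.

Bit 0: prefix='0' (no match yet)
Bit 1: prefix='01' (no match yet)
Bit 2: prefix='011' -> emit 'h', reset
Bit 3: prefix='0' (no match yet)
Bit 4: prefix='00' -> emit 'l', reset
Bit 5: prefix='0' (no match yet)
Bit 6: prefix='00' -> emit 'l', reset
Bit 7: prefix='0' (no match yet)
Bit 8: prefix='01' (no match yet)
Bit 9: prefix='011' -> emit 'h', reset
Bit 10: prefix='0' (no match yet)
Bit 11: prefix='01' (no match yet)
Bit 12: prefix='010' (no match yet)
Bit 13: prefix='0101' -> emit 'g', reset
Bit 14: prefix='1' -> emit 'i', reset
Bit 15: prefix='0' (no match yet)
Bit 16: prefix='01' (no match yet)
Bit 17: prefix='011' -> emit 'h', reset
Bit 18: prefix='0' (no match yet)
Bit 19: prefix='01' (no match yet)
Bit 20: prefix='010' (no match yet)
Bit 21: prefix='0101' -> emit 'g', reset

Answer: 0 3 5 7 10 14 15 18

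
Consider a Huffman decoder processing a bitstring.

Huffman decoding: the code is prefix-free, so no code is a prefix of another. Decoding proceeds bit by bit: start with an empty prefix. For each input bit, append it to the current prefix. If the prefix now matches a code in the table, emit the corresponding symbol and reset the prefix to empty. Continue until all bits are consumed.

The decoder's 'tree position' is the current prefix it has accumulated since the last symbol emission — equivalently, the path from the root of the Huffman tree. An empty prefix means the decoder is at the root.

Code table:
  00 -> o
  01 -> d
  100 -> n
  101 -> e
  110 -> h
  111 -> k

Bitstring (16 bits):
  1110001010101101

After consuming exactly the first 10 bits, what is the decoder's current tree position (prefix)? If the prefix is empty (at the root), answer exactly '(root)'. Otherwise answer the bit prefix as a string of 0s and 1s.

Bit 0: prefix='1' (no match yet)
Bit 1: prefix='11' (no match yet)
Bit 2: prefix='111' -> emit 'k', reset
Bit 3: prefix='0' (no match yet)
Bit 4: prefix='00' -> emit 'o', reset
Bit 5: prefix='0' (no match yet)
Bit 6: prefix='01' -> emit 'd', reset
Bit 7: prefix='0' (no match yet)
Bit 8: prefix='01' -> emit 'd', reset
Bit 9: prefix='0' (no match yet)

Answer: 0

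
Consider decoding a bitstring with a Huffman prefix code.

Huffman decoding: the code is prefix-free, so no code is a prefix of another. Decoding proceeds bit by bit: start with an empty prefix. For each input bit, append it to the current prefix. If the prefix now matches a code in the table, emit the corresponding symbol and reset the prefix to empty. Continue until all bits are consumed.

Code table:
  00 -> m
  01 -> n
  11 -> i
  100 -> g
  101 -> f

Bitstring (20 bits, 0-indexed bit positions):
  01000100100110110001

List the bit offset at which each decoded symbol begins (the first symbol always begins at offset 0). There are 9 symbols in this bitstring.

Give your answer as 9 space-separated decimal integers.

Bit 0: prefix='0' (no match yet)
Bit 1: prefix='01' -> emit 'n', reset
Bit 2: prefix='0' (no match yet)
Bit 3: prefix='00' -> emit 'm', reset
Bit 4: prefix='0' (no match yet)
Bit 5: prefix='01' -> emit 'n', reset
Bit 6: prefix='0' (no match yet)
Bit 7: prefix='00' -> emit 'm', reset
Bit 8: prefix='1' (no match yet)
Bit 9: prefix='10' (no match yet)
Bit 10: prefix='100' -> emit 'g', reset
Bit 11: prefix='1' (no match yet)
Bit 12: prefix='11' -> emit 'i', reset
Bit 13: prefix='0' (no match yet)
Bit 14: prefix='01' -> emit 'n', reset
Bit 15: prefix='1' (no match yet)
Bit 16: prefix='10' (no match yet)
Bit 17: prefix='100' -> emit 'g', reset
Bit 18: prefix='0' (no match yet)
Bit 19: prefix='01' -> emit 'n', reset

Answer: 0 2 4 6 8 11 13 15 18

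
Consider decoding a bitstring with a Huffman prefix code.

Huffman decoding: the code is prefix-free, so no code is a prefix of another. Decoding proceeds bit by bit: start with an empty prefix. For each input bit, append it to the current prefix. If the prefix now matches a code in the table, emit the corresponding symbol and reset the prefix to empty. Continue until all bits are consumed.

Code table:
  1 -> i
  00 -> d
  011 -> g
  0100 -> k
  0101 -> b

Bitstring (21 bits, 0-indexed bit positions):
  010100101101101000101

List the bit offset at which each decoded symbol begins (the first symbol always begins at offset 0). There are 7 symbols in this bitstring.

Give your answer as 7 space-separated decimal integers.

Answer: 0 4 6 7 10 13 17

Derivation:
Bit 0: prefix='0' (no match yet)
Bit 1: prefix='01' (no match yet)
Bit 2: prefix='010' (no match yet)
Bit 3: prefix='0101' -> emit 'b', reset
Bit 4: prefix='0' (no match yet)
Bit 5: prefix='00' -> emit 'd', reset
Bit 6: prefix='1' -> emit 'i', reset
Bit 7: prefix='0' (no match yet)
Bit 8: prefix='01' (no match yet)
Bit 9: prefix='011' -> emit 'g', reset
Bit 10: prefix='0' (no match yet)
Bit 11: prefix='01' (no match yet)
Bit 12: prefix='011' -> emit 'g', reset
Bit 13: prefix='0' (no match yet)
Bit 14: prefix='01' (no match yet)
Bit 15: prefix='010' (no match yet)
Bit 16: prefix='0100' -> emit 'k', reset
Bit 17: prefix='0' (no match yet)
Bit 18: prefix='01' (no match yet)
Bit 19: prefix='010' (no match yet)
Bit 20: prefix='0101' -> emit 'b', reset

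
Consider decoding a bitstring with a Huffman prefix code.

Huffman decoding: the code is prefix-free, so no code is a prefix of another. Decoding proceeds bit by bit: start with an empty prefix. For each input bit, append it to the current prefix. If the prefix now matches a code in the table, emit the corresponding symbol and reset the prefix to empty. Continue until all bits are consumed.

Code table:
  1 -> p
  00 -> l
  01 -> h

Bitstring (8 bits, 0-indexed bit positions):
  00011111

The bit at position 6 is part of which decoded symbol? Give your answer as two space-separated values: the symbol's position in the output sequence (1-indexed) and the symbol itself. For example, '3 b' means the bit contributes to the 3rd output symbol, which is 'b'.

Answer: 5 p

Derivation:
Bit 0: prefix='0' (no match yet)
Bit 1: prefix='00' -> emit 'l', reset
Bit 2: prefix='0' (no match yet)
Bit 3: prefix='01' -> emit 'h', reset
Bit 4: prefix='1' -> emit 'p', reset
Bit 5: prefix='1' -> emit 'p', reset
Bit 6: prefix='1' -> emit 'p', reset
Bit 7: prefix='1' -> emit 'p', reset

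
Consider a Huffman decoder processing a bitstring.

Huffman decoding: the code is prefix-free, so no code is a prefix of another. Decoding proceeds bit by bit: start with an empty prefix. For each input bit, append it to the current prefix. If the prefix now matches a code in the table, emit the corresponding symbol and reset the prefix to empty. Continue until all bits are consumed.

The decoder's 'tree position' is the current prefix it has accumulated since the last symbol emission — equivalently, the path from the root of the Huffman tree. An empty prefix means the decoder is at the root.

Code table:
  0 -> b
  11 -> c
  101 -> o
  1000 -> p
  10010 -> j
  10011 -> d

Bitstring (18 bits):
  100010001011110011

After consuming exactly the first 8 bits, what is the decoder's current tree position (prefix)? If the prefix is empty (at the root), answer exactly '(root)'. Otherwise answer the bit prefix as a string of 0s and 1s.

Bit 0: prefix='1' (no match yet)
Bit 1: prefix='10' (no match yet)
Bit 2: prefix='100' (no match yet)
Bit 3: prefix='1000' -> emit 'p', reset
Bit 4: prefix='1' (no match yet)
Bit 5: prefix='10' (no match yet)
Bit 6: prefix='100' (no match yet)
Bit 7: prefix='1000' -> emit 'p', reset

Answer: (root)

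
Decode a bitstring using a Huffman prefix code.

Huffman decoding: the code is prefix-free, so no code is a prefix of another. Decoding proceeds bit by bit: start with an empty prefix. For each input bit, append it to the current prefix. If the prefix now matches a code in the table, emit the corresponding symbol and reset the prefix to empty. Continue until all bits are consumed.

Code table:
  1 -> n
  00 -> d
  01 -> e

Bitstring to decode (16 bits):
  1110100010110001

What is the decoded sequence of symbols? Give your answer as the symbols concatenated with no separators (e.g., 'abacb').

Answer: nnnedeende

Derivation:
Bit 0: prefix='1' -> emit 'n', reset
Bit 1: prefix='1' -> emit 'n', reset
Bit 2: prefix='1' -> emit 'n', reset
Bit 3: prefix='0' (no match yet)
Bit 4: prefix='01' -> emit 'e', reset
Bit 5: prefix='0' (no match yet)
Bit 6: prefix='00' -> emit 'd', reset
Bit 7: prefix='0' (no match yet)
Bit 8: prefix='01' -> emit 'e', reset
Bit 9: prefix='0' (no match yet)
Bit 10: prefix='01' -> emit 'e', reset
Bit 11: prefix='1' -> emit 'n', reset
Bit 12: prefix='0' (no match yet)
Bit 13: prefix='00' -> emit 'd', reset
Bit 14: prefix='0' (no match yet)
Bit 15: prefix='01' -> emit 'e', reset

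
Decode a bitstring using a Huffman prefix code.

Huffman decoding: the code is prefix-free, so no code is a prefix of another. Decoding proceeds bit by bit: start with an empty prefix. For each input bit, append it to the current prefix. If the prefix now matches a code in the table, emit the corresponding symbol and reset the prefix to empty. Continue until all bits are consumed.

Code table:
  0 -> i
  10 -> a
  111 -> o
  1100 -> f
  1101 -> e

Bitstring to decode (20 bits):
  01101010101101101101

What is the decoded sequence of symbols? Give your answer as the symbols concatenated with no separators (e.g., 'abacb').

Answer: ieiaaeae

Derivation:
Bit 0: prefix='0' -> emit 'i', reset
Bit 1: prefix='1' (no match yet)
Bit 2: prefix='11' (no match yet)
Bit 3: prefix='110' (no match yet)
Bit 4: prefix='1101' -> emit 'e', reset
Bit 5: prefix='0' -> emit 'i', reset
Bit 6: prefix='1' (no match yet)
Bit 7: prefix='10' -> emit 'a', reset
Bit 8: prefix='1' (no match yet)
Bit 9: prefix='10' -> emit 'a', reset
Bit 10: prefix='1' (no match yet)
Bit 11: prefix='11' (no match yet)
Bit 12: prefix='110' (no match yet)
Bit 13: prefix='1101' -> emit 'e', reset
Bit 14: prefix='1' (no match yet)
Bit 15: prefix='10' -> emit 'a', reset
Bit 16: prefix='1' (no match yet)
Bit 17: prefix='11' (no match yet)
Bit 18: prefix='110' (no match yet)
Bit 19: prefix='1101' -> emit 'e', reset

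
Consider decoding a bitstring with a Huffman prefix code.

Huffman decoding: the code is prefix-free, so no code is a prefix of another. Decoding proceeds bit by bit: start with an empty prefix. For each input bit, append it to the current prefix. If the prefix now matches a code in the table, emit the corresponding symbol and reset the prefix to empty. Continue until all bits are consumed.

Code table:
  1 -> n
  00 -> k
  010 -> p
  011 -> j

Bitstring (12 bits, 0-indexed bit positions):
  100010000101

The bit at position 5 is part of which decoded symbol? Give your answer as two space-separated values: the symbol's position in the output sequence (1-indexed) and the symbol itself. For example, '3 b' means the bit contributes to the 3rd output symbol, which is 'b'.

Answer: 3 p

Derivation:
Bit 0: prefix='1' -> emit 'n', reset
Bit 1: prefix='0' (no match yet)
Bit 2: prefix='00' -> emit 'k', reset
Bit 3: prefix='0' (no match yet)
Bit 4: prefix='01' (no match yet)
Bit 5: prefix='010' -> emit 'p', reset
Bit 6: prefix='0' (no match yet)
Bit 7: prefix='00' -> emit 'k', reset
Bit 8: prefix='0' (no match yet)
Bit 9: prefix='01' (no match yet)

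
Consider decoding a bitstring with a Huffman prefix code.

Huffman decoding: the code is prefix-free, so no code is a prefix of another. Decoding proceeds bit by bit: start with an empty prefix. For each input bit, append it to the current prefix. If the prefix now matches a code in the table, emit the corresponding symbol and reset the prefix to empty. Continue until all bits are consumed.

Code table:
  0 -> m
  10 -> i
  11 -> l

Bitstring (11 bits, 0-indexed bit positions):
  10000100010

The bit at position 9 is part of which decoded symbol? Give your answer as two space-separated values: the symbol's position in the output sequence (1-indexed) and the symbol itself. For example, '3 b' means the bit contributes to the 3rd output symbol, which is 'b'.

Bit 0: prefix='1' (no match yet)
Bit 1: prefix='10' -> emit 'i', reset
Bit 2: prefix='0' -> emit 'm', reset
Bit 3: prefix='0' -> emit 'm', reset
Bit 4: prefix='0' -> emit 'm', reset
Bit 5: prefix='1' (no match yet)
Bit 6: prefix='10' -> emit 'i', reset
Bit 7: prefix='0' -> emit 'm', reset
Bit 8: prefix='0' -> emit 'm', reset
Bit 9: prefix='1' (no match yet)
Bit 10: prefix='10' -> emit 'i', reset

Answer: 8 i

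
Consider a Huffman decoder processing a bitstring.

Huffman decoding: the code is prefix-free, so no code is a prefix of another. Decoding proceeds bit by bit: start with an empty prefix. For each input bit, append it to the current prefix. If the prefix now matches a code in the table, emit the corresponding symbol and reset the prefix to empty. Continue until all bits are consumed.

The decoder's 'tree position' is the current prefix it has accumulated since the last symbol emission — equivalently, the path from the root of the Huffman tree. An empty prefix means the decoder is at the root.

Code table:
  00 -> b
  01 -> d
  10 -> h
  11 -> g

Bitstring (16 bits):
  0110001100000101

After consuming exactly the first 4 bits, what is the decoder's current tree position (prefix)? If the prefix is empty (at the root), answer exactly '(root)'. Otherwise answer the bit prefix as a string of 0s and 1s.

Answer: (root)

Derivation:
Bit 0: prefix='0' (no match yet)
Bit 1: prefix='01' -> emit 'd', reset
Bit 2: prefix='1' (no match yet)
Bit 3: prefix='10' -> emit 'h', reset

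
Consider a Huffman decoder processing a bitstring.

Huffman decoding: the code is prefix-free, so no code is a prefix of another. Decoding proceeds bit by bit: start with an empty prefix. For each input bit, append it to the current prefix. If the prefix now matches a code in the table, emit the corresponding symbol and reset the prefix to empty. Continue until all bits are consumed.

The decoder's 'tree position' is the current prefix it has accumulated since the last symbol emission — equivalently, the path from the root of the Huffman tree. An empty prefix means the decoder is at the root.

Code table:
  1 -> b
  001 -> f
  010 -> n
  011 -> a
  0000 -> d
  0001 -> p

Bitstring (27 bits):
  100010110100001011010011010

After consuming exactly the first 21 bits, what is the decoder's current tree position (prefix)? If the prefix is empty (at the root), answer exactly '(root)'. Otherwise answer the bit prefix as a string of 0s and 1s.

Answer: (root)

Derivation:
Bit 0: prefix='1' -> emit 'b', reset
Bit 1: prefix='0' (no match yet)
Bit 2: prefix='00' (no match yet)
Bit 3: prefix='000' (no match yet)
Bit 4: prefix='0001' -> emit 'p', reset
Bit 5: prefix='0' (no match yet)
Bit 6: prefix='01' (no match yet)
Bit 7: prefix='011' -> emit 'a', reset
Bit 8: prefix='0' (no match yet)
Bit 9: prefix='01' (no match yet)
Bit 10: prefix='010' -> emit 'n', reset
Bit 11: prefix='0' (no match yet)
Bit 12: prefix='00' (no match yet)
Bit 13: prefix='000' (no match yet)
Bit 14: prefix='0001' -> emit 'p', reset
Bit 15: prefix='0' (no match yet)
Bit 16: prefix='01' (no match yet)
Bit 17: prefix='011' -> emit 'a', reset
Bit 18: prefix='0' (no match yet)
Bit 19: prefix='01' (no match yet)
Bit 20: prefix='010' -> emit 'n', reset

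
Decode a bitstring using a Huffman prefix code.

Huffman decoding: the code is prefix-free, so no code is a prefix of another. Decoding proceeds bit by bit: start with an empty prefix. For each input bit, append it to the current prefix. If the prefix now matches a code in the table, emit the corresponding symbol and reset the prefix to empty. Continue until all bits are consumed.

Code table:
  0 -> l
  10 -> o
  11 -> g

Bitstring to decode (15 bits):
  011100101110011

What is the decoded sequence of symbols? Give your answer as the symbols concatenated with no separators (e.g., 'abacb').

Bit 0: prefix='0' -> emit 'l', reset
Bit 1: prefix='1' (no match yet)
Bit 2: prefix='11' -> emit 'g', reset
Bit 3: prefix='1' (no match yet)
Bit 4: prefix='10' -> emit 'o', reset
Bit 5: prefix='0' -> emit 'l', reset
Bit 6: prefix='1' (no match yet)
Bit 7: prefix='10' -> emit 'o', reset
Bit 8: prefix='1' (no match yet)
Bit 9: prefix='11' -> emit 'g', reset
Bit 10: prefix='1' (no match yet)
Bit 11: prefix='10' -> emit 'o', reset
Bit 12: prefix='0' -> emit 'l', reset
Bit 13: prefix='1' (no match yet)
Bit 14: prefix='11' -> emit 'g', reset

Answer: lgologolg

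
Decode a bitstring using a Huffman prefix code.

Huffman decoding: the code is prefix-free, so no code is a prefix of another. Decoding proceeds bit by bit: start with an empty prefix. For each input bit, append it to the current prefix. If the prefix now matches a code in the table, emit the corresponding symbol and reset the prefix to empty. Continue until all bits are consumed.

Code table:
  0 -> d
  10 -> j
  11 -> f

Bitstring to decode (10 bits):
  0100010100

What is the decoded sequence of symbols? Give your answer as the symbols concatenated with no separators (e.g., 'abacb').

Bit 0: prefix='0' -> emit 'd', reset
Bit 1: prefix='1' (no match yet)
Bit 2: prefix='10' -> emit 'j', reset
Bit 3: prefix='0' -> emit 'd', reset
Bit 4: prefix='0' -> emit 'd', reset
Bit 5: prefix='1' (no match yet)
Bit 6: prefix='10' -> emit 'j', reset
Bit 7: prefix='1' (no match yet)
Bit 8: prefix='10' -> emit 'j', reset
Bit 9: prefix='0' -> emit 'd', reset

Answer: djddjjd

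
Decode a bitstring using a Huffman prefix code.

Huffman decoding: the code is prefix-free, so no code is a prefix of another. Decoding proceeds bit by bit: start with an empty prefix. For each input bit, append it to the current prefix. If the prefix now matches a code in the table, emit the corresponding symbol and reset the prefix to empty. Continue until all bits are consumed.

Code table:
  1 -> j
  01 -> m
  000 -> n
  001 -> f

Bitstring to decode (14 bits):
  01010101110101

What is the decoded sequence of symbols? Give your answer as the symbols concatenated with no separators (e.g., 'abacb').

Bit 0: prefix='0' (no match yet)
Bit 1: prefix='01' -> emit 'm', reset
Bit 2: prefix='0' (no match yet)
Bit 3: prefix='01' -> emit 'm', reset
Bit 4: prefix='0' (no match yet)
Bit 5: prefix='01' -> emit 'm', reset
Bit 6: prefix='0' (no match yet)
Bit 7: prefix='01' -> emit 'm', reset
Bit 8: prefix='1' -> emit 'j', reset
Bit 9: prefix='1' -> emit 'j', reset
Bit 10: prefix='0' (no match yet)
Bit 11: prefix='01' -> emit 'm', reset
Bit 12: prefix='0' (no match yet)
Bit 13: prefix='01' -> emit 'm', reset

Answer: mmmmjjmm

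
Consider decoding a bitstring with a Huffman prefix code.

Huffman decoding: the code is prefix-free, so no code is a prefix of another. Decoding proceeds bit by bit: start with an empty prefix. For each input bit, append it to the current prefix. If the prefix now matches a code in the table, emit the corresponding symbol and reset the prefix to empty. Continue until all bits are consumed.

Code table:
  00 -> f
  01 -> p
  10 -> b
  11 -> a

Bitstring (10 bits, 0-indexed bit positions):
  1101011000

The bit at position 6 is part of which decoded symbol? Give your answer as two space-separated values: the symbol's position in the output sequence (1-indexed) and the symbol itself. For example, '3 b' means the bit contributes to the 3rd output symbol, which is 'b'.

Answer: 4 b

Derivation:
Bit 0: prefix='1' (no match yet)
Bit 1: prefix='11' -> emit 'a', reset
Bit 2: prefix='0' (no match yet)
Bit 3: prefix='01' -> emit 'p', reset
Bit 4: prefix='0' (no match yet)
Bit 5: prefix='01' -> emit 'p', reset
Bit 6: prefix='1' (no match yet)
Bit 7: prefix='10' -> emit 'b', reset
Bit 8: prefix='0' (no match yet)
Bit 9: prefix='00' -> emit 'f', reset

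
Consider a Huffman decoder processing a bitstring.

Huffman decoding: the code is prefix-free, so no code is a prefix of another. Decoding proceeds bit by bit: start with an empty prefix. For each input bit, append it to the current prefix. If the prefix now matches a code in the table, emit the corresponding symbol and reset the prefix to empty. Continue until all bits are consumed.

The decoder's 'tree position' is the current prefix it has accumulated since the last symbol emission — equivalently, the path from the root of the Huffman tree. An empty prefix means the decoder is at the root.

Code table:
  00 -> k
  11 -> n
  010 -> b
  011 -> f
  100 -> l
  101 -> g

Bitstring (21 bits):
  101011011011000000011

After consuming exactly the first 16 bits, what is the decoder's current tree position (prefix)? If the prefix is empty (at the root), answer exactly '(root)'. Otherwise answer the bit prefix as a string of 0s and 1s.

Answer: (root)

Derivation:
Bit 0: prefix='1' (no match yet)
Bit 1: prefix='10' (no match yet)
Bit 2: prefix='101' -> emit 'g', reset
Bit 3: prefix='0' (no match yet)
Bit 4: prefix='01' (no match yet)
Bit 5: prefix='011' -> emit 'f', reset
Bit 6: prefix='0' (no match yet)
Bit 7: prefix='01' (no match yet)
Bit 8: prefix='011' -> emit 'f', reset
Bit 9: prefix='0' (no match yet)
Bit 10: prefix='01' (no match yet)
Bit 11: prefix='011' -> emit 'f', reset
Bit 12: prefix='0' (no match yet)
Bit 13: prefix='00' -> emit 'k', reset
Bit 14: prefix='0' (no match yet)
Bit 15: prefix='00' -> emit 'k', reset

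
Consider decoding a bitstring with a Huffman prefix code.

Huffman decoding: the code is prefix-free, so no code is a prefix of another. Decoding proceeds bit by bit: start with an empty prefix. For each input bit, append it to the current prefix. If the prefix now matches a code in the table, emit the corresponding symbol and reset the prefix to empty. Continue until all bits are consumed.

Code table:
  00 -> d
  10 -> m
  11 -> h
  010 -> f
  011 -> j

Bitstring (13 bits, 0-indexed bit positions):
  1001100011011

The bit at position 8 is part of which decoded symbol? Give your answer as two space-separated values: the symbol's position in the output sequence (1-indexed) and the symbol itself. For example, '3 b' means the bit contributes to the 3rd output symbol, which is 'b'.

Bit 0: prefix='1' (no match yet)
Bit 1: prefix='10' -> emit 'm', reset
Bit 2: prefix='0' (no match yet)
Bit 3: prefix='01' (no match yet)
Bit 4: prefix='011' -> emit 'j', reset
Bit 5: prefix='0' (no match yet)
Bit 6: prefix='00' -> emit 'd', reset
Bit 7: prefix='0' (no match yet)
Bit 8: prefix='01' (no match yet)
Bit 9: prefix='011' -> emit 'j', reset
Bit 10: prefix='0' (no match yet)
Bit 11: prefix='01' (no match yet)
Bit 12: prefix='011' -> emit 'j', reset

Answer: 4 j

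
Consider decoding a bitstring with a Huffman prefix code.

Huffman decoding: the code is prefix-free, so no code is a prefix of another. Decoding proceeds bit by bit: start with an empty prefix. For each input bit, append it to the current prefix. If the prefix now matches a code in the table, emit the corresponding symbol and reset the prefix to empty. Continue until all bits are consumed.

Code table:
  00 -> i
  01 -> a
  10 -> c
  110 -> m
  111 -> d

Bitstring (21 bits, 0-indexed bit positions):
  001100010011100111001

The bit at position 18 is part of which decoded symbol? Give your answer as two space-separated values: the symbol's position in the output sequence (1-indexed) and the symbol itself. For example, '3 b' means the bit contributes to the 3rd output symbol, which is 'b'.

Bit 0: prefix='0' (no match yet)
Bit 1: prefix='00' -> emit 'i', reset
Bit 2: prefix='1' (no match yet)
Bit 3: prefix='11' (no match yet)
Bit 4: prefix='110' -> emit 'm', reset
Bit 5: prefix='0' (no match yet)
Bit 6: prefix='00' -> emit 'i', reset
Bit 7: prefix='1' (no match yet)
Bit 8: prefix='10' -> emit 'c', reset
Bit 9: prefix='0' (no match yet)
Bit 10: prefix='01' -> emit 'a', reset
Bit 11: prefix='1' (no match yet)
Bit 12: prefix='11' (no match yet)
Bit 13: prefix='110' -> emit 'm', reset
Bit 14: prefix='0' (no match yet)
Bit 15: prefix='01' -> emit 'a', reset
Bit 16: prefix='1' (no match yet)
Bit 17: prefix='11' (no match yet)
Bit 18: prefix='110' -> emit 'm', reset
Bit 19: prefix='0' (no match yet)
Bit 20: prefix='01' -> emit 'a', reset

Answer: 8 m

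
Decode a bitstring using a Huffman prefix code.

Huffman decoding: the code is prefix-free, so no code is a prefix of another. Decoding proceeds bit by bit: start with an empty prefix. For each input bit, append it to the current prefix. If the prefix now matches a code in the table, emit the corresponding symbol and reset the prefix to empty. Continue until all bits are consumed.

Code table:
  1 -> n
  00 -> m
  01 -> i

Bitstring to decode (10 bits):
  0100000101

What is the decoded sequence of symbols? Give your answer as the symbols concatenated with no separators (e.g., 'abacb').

Bit 0: prefix='0' (no match yet)
Bit 1: prefix='01' -> emit 'i', reset
Bit 2: prefix='0' (no match yet)
Bit 3: prefix='00' -> emit 'm', reset
Bit 4: prefix='0' (no match yet)
Bit 5: prefix='00' -> emit 'm', reset
Bit 6: prefix='0' (no match yet)
Bit 7: prefix='01' -> emit 'i', reset
Bit 8: prefix='0' (no match yet)
Bit 9: prefix='01' -> emit 'i', reset

Answer: immii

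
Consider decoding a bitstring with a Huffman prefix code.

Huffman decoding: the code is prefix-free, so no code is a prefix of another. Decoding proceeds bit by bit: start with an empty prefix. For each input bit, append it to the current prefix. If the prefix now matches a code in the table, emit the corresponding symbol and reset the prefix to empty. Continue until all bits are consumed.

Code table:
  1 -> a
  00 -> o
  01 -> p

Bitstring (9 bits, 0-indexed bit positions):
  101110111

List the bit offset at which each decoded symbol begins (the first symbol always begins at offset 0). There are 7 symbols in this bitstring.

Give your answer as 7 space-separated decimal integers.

Answer: 0 1 3 4 5 7 8

Derivation:
Bit 0: prefix='1' -> emit 'a', reset
Bit 1: prefix='0' (no match yet)
Bit 2: prefix='01' -> emit 'p', reset
Bit 3: prefix='1' -> emit 'a', reset
Bit 4: prefix='1' -> emit 'a', reset
Bit 5: prefix='0' (no match yet)
Bit 6: prefix='01' -> emit 'p', reset
Bit 7: prefix='1' -> emit 'a', reset
Bit 8: prefix='1' -> emit 'a', reset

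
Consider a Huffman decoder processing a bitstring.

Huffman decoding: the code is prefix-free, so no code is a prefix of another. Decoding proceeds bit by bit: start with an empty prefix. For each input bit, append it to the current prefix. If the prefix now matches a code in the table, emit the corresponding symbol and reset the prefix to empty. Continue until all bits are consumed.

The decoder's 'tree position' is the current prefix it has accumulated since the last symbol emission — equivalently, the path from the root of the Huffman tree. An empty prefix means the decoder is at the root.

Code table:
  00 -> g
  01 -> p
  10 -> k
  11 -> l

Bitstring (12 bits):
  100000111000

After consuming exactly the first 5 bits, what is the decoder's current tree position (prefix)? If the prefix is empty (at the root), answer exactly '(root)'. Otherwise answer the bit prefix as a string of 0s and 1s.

Answer: 0

Derivation:
Bit 0: prefix='1' (no match yet)
Bit 1: prefix='10' -> emit 'k', reset
Bit 2: prefix='0' (no match yet)
Bit 3: prefix='00' -> emit 'g', reset
Bit 4: prefix='0' (no match yet)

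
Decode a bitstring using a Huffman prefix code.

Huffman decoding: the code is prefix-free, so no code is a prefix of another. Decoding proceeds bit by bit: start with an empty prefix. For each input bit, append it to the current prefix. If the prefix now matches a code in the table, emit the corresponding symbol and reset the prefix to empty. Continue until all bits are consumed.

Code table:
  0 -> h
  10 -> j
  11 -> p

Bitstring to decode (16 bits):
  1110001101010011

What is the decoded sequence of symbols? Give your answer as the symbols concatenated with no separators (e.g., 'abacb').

Bit 0: prefix='1' (no match yet)
Bit 1: prefix='11' -> emit 'p', reset
Bit 2: prefix='1' (no match yet)
Bit 3: prefix='10' -> emit 'j', reset
Bit 4: prefix='0' -> emit 'h', reset
Bit 5: prefix='0' -> emit 'h', reset
Bit 6: prefix='1' (no match yet)
Bit 7: prefix='11' -> emit 'p', reset
Bit 8: prefix='0' -> emit 'h', reset
Bit 9: prefix='1' (no match yet)
Bit 10: prefix='10' -> emit 'j', reset
Bit 11: prefix='1' (no match yet)
Bit 12: prefix='10' -> emit 'j', reset
Bit 13: prefix='0' -> emit 'h', reset
Bit 14: prefix='1' (no match yet)
Bit 15: prefix='11' -> emit 'p', reset

Answer: pjhhphjjhp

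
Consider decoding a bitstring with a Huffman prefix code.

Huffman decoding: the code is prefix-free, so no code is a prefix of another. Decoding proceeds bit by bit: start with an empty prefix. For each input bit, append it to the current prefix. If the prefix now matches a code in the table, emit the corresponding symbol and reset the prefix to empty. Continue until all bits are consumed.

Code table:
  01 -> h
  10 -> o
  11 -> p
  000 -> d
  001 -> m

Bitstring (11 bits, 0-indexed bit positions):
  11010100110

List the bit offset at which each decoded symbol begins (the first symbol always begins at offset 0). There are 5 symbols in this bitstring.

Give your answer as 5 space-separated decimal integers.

Bit 0: prefix='1' (no match yet)
Bit 1: prefix='11' -> emit 'p', reset
Bit 2: prefix='0' (no match yet)
Bit 3: prefix='01' -> emit 'h', reset
Bit 4: prefix='0' (no match yet)
Bit 5: prefix='01' -> emit 'h', reset
Bit 6: prefix='0' (no match yet)
Bit 7: prefix='00' (no match yet)
Bit 8: prefix='001' -> emit 'm', reset
Bit 9: prefix='1' (no match yet)
Bit 10: prefix='10' -> emit 'o', reset

Answer: 0 2 4 6 9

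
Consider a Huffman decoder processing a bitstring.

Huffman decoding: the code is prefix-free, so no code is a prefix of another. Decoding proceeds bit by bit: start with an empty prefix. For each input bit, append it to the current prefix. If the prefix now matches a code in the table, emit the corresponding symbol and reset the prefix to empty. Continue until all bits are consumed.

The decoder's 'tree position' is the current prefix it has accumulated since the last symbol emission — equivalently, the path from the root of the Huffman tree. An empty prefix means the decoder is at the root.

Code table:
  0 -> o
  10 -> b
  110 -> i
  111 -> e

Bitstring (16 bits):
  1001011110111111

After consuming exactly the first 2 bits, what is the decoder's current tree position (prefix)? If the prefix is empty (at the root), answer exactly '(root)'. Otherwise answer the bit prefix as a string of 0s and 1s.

Bit 0: prefix='1' (no match yet)
Bit 1: prefix='10' -> emit 'b', reset

Answer: (root)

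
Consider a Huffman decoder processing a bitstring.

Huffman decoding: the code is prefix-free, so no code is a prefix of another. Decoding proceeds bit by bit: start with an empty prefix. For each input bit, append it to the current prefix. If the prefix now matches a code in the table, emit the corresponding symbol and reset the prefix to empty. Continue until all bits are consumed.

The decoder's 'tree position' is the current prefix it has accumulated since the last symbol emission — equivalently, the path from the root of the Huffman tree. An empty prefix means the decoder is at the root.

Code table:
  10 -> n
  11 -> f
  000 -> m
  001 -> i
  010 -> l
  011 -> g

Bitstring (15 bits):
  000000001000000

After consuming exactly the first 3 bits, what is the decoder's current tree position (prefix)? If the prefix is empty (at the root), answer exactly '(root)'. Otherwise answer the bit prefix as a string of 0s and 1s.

Answer: (root)

Derivation:
Bit 0: prefix='0' (no match yet)
Bit 1: prefix='00' (no match yet)
Bit 2: prefix='000' -> emit 'm', reset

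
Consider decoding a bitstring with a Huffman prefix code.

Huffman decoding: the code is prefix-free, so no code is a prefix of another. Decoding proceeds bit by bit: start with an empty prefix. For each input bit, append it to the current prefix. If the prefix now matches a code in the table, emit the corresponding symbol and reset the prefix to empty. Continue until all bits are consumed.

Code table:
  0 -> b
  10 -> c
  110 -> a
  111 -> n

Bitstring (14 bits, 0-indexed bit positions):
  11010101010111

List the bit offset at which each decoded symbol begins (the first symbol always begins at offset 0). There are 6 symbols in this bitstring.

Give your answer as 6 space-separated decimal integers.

Answer: 0 3 5 7 9 11

Derivation:
Bit 0: prefix='1' (no match yet)
Bit 1: prefix='11' (no match yet)
Bit 2: prefix='110' -> emit 'a', reset
Bit 3: prefix='1' (no match yet)
Bit 4: prefix='10' -> emit 'c', reset
Bit 5: prefix='1' (no match yet)
Bit 6: prefix='10' -> emit 'c', reset
Bit 7: prefix='1' (no match yet)
Bit 8: prefix='10' -> emit 'c', reset
Bit 9: prefix='1' (no match yet)
Bit 10: prefix='10' -> emit 'c', reset
Bit 11: prefix='1' (no match yet)
Bit 12: prefix='11' (no match yet)
Bit 13: prefix='111' -> emit 'n', reset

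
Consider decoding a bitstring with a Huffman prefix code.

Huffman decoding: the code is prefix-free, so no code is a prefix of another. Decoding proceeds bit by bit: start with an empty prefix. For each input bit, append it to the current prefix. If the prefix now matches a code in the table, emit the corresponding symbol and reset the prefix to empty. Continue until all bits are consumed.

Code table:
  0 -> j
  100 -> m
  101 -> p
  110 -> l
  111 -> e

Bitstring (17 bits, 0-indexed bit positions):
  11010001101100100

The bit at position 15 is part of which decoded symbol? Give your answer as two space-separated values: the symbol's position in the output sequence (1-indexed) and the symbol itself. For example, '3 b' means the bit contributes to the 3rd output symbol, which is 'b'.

Bit 0: prefix='1' (no match yet)
Bit 1: prefix='11' (no match yet)
Bit 2: prefix='110' -> emit 'l', reset
Bit 3: prefix='1' (no match yet)
Bit 4: prefix='10' (no match yet)
Bit 5: prefix='100' -> emit 'm', reset
Bit 6: prefix='0' -> emit 'j', reset
Bit 7: prefix='1' (no match yet)
Bit 8: prefix='11' (no match yet)
Bit 9: prefix='110' -> emit 'l', reset
Bit 10: prefix='1' (no match yet)
Bit 11: prefix='11' (no match yet)
Bit 12: prefix='110' -> emit 'l', reset
Bit 13: prefix='0' -> emit 'j', reset
Bit 14: prefix='1' (no match yet)
Bit 15: prefix='10' (no match yet)
Bit 16: prefix='100' -> emit 'm', reset

Answer: 7 m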